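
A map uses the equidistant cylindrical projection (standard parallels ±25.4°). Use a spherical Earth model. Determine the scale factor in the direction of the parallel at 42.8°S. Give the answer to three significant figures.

In the equirectangular projection with standard parallel φ₀ = 25.4° (x = Rλ cos φ₀, y = Rφ), meridians are true-scale (h = 1) and the parallel scale is k = cos φ₀ / cos φ.
k = cos 25.4° / cos 42.8° = 0.9033/0.7337 = 1.231.

1.23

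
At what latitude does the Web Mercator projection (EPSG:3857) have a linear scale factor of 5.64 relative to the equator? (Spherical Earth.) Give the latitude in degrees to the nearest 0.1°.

79.8°

Mercator scale is k = sec φ = 1/cos φ.
1/cos φ = 5.64  ⇒  cos φ = 0.1773  ⇒  φ = arccos(0.1773) ≈ 79.8°.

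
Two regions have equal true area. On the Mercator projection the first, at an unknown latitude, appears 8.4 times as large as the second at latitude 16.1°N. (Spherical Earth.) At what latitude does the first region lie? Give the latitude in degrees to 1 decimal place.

70.6°

Mercator areal scale is sec²φ, so apparent-area ratio = sec²φ₁ / sec²φ₂ = cos²φ₂ / cos²φ₁.
cos²φ₂ / cos²φ₁ = 8.4  ⇒  cos φ₁ = cos 16.1° / √8.4 = 0.9608/2.898 = 0.3315.
φ₁ = arccos(0.3315) ≈ 70.6°.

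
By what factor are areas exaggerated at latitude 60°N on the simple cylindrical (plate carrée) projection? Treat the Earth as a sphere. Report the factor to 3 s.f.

For the equirectangular projection with φ₀ = 0 (plate carrée), h = 1 along meridians and k = sec φ along parallels.
Areal scale = h·k = 1 × sec φ; at 60°, h = 1.000, k = 2.000, so h·k = 2.000.

2.00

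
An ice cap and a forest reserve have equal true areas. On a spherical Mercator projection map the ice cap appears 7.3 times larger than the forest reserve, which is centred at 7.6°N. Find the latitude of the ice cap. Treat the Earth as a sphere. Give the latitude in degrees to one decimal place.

Mercator areal scale is sec²φ, so apparent-area ratio = sec²φ₁ / sec²φ₂ = cos²φ₂ / cos²φ₁.
cos²φ₂ / cos²φ₁ = 7.3  ⇒  cos φ₁ = cos 7.6° / √7.3 = 0.9912/2.702 = 0.3669.
φ₁ = arccos(0.3669) ≈ 68.5°.

68.5°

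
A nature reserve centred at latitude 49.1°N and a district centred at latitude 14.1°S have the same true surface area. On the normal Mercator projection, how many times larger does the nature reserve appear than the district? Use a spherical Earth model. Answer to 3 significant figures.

Mercator is conformal with k = sec φ, so areal scale = k² = sec²φ.
At 49.1°: sec²(49.1°) = 1/0.6547² = 2.333.
At 14.1°: sec²(14.1°) = 1/0.9699² = 1.063.
Ratio = 2.333/1.063 = cos²(14.1°)/cos²(49.1°) ≈ 2.19.

2.19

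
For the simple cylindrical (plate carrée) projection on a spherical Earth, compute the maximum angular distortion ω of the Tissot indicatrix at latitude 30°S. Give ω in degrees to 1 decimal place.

In the plate carrée (x = Rλ, y = Rφ), meridians are true-scale (h = 1) and parallels are stretched by k = sec φ.
At 30°: h = 1.000, k = 1.155; principal scales a = 1.155, b = 1.000.
sin(ω/2) = (a − b)/(a + b) = 0.1547/2.155 = 0.07180, so ω = 2 arcsin(0.07180) ≈ 8.2°.

8.2°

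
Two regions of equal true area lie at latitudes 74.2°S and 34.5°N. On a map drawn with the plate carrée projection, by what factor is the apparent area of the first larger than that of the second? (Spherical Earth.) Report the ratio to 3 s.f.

3.03

Plate carrée maps x = Rλ, y = Rφ. The meridian scale is h = 1 and the parallel scale is k = 1/cos φ = sec φ.
Areal scale at 74.2°: h·k = 1.000 × 3.673 = 3.673.
Areal scale at 34.5°: h·k = 1.000 × 1.213 = 1.213.
Ratio = 3.673/1.213 ≈ 3.03.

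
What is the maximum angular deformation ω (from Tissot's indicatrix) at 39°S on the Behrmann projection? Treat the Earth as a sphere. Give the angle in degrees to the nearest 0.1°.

The Behrmann projection is cylindrical equal-area with φ₀ = 30°. Cylindrical equal-area (φ₀ = 30°): h = cos φ / cos 30° along meridians, k = cos 30° / cos φ along parallels; h·k = 1.
At 39°: h = 0.8974, k = 1.114; principal scales a = 1.114, b = 0.8974.
sin(ω/2) = (a − b)/(a + b) = 0.2170/2.012 = 0.1079, so ω = 2 arcsin(0.1079) ≈ 12.4°.

12.4°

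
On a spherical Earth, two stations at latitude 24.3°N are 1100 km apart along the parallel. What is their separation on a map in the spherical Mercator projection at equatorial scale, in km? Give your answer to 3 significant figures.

For Mercator, h = k = sec φ (a conformal cylindrical projection has a single point scale, 1/cos φ).
Along the parallel, k = sec 24.3° = 1/0.9114 = 1.097.
Map distance = 1100 × 1.097 ≈ 1210 km.

1210 km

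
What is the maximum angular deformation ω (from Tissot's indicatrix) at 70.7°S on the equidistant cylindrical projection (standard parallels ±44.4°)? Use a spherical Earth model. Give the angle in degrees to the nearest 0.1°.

43.1°

With standard parallel φ₀ = 44.4°, the equirectangular projection gives x = Rλ cos φ₀, y = Rφ, so h = 1 and k = cos 44.4° / cos φ.
At 70.7°: h = 1.000, k = 2.162; principal scales a = 2.162, b = 1.000.
sin(ω/2) = (a − b)/(a + b) = 1.162/3.162 = 0.3674, so ω = 2 arcsin(0.3674) ≈ 43.1°.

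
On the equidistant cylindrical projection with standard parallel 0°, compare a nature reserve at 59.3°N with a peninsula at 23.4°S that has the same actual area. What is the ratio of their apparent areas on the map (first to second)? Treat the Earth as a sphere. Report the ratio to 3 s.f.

Plate carrée maps x = Rλ, y = Rφ. The meridian scale is h = 1 and the parallel scale is k = 1/cos φ = sec φ.
Areal scale at 59.3°: h·k = 1.000 × 1.959 = 1.959.
Areal scale at 23.4°: h·k = 1.000 × 1.090 = 1.090.
Ratio = 1.959/1.090 ≈ 1.80.

1.80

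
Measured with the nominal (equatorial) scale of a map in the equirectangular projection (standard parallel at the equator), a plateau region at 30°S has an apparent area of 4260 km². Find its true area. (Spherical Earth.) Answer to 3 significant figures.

For the equirectangular projection with φ₀ = 0 (plate carrée), h = 1 along meridians and k = sec φ along parallels.
Areal scale = h·k = 1 × sec φ; at 30°, h = 1.000, k = 1.155, so h·k = 1.155.
True area = apparent / (areal scale) = 4260 / 1.155 ≈ 3690 km².

3690 km²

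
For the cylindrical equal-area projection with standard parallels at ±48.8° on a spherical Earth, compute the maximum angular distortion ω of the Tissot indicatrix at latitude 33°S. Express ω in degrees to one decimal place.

27.4°

Cylindrical equal-area (φ₀ = 48.8°): h = cos φ / cos 48.8° along meridians, k = cos 48.8° / cos φ along parallels; h·k = 1.
At 33°: h = 1.273, k = 0.7854; principal scales a = 1.273, b = 0.7854.
sin(ω/2) = (a − b)/(a + b) = 0.4878/2.059 = 0.2370, so ω = 2 arcsin(0.2370) ≈ 27.4°.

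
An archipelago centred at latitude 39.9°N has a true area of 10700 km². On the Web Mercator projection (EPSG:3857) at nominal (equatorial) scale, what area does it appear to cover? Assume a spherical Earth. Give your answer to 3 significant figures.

The Mercator projection is conformal; its linear scale factor is the same in every direction and equals sec φ = 1/cos φ.
Areal scale = k² = sec²φ = 1/cos²(39.9°) = 1/0.7672² = 1.699.
Apparent area = 10700 × 1.699 ≈ 18200 km².

18200 km²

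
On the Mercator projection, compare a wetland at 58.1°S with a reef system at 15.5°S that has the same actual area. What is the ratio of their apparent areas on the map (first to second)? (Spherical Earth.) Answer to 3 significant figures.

Mercator is conformal with k = sec φ, so areal scale = k² = sec²φ.
At 58.1°: sec²(58.1°) = 1/0.5284² = 3.581.
At 15.5°: sec²(15.5°) = 1/0.9636² = 1.077.
Ratio = 3.581/1.077 = cos²(15.5°)/cos²(58.1°) ≈ 3.33.

3.33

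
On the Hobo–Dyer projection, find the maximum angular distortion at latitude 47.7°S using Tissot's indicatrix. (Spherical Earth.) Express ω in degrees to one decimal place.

18.8°

Hobo–Dyer is a cylindrical equal-area projection with standard parallels at ±37.5°. A cylindrical equal-area projection with standard parallel φ₀ has meridian scale h = cos φ / cos φ₀ and parallel scale k = cos φ₀ / cos φ (so areas are preserved, h·k = 1).
At 47.7°: h = 0.8483, k = 1.179; principal scales a = 1.179, b = 0.8483.
sin(ω/2) = (a − b)/(a + b) = 0.3305/2.027 = 0.1630, so ω = 2 arcsin(0.1630) ≈ 18.8°.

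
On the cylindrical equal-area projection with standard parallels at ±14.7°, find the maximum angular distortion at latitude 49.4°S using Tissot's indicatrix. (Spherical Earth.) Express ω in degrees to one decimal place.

44.3°

Cylindrical equal-area (φ₀ = 14.7°): h = cos φ / cos 14.7° along meridians, k = cos 14.7° / cos φ along parallels; h·k = 1.
At 49.4°: h = 0.6728, k = 1.486; principal scales a = 1.486, b = 0.6728.
sin(ω/2) = (a − b)/(a + b) = 0.8135/2.159 = 0.3768, so ω = 2 arcsin(0.3768) ≈ 44.3°.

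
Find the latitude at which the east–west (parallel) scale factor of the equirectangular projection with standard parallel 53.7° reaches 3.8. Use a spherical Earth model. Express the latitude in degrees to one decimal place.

81.0°

With standard parallel φ₀ = 53.7°, the equirectangular projection gives x = Rλ cos φ₀, y = Rφ, so h = 1 and k = cos 53.7° / cos φ.
k = cos φ₀ / cos φ = 3.8  ⇒  cos φ = cos 53.7° / 3.8 = 0.1558.
φ = arccos(0.1558) ≈ 81.0°.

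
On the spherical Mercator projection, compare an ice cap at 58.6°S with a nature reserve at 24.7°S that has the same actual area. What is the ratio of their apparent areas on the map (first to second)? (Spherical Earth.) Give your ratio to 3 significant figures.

Mercator is conformal with k = sec φ, so areal scale = k² = sec²φ.
At 58.6°: sec²(58.6°) = 1/0.5210² = 3.684.
At 24.7°: sec²(24.7°) = 1/0.9085² = 1.212.
Ratio = 3.684/1.212 = cos²(24.7°)/cos²(58.6°) ≈ 3.04.

3.04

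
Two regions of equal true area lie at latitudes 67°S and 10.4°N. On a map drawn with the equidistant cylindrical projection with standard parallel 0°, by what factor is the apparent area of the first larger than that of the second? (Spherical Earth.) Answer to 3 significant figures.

2.52

Plate carrée maps x = Rλ, y = Rφ. The meridian scale is h = 1 and the parallel scale is k = 1/cos φ = sec φ.
Areal scale at 67°: h·k = 1.000 × 2.559 = 2.559.
Areal scale at 10.4°: h·k = 1.000 × 1.017 = 1.017.
Ratio = 2.559/1.017 ≈ 2.52.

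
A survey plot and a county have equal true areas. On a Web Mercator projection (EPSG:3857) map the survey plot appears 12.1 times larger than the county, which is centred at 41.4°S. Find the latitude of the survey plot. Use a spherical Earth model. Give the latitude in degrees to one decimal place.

On Mercator, (apparent₁)/(apparent₂) = sec²φ₁ / sec²φ₂ when true areas are equal.
cos²φ₂ / cos²φ₁ = 12.1  ⇒  cos φ₁ = cos 41.4° / √12.1 = 0.7501/3.479 = 0.2156.
φ₁ = arccos(0.2156) ≈ 77.5°.

77.5°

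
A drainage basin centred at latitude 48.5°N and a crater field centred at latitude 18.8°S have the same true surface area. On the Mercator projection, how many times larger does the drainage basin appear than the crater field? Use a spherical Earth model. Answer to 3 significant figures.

On Mercator, area is exaggerated by sec²φ = 1/cos²φ.
At 48.5°: sec²(48.5°) = 1/0.6626² = 2.278.
At 18.8°: sec²(18.8°) = 1/0.9466² = 1.116.
Ratio = 2.278/1.116 = cos²(18.8°)/cos²(48.5°) ≈ 2.04.

2.04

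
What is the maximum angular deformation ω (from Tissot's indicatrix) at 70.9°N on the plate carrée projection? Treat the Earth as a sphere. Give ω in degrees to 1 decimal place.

For the equirectangular projection with φ₀ = 0 (plate carrée), h = 1 along meridians and k = sec φ along parallels.
At 70.9°: h = 1.000, k = 3.056; principal scales a = 3.056, b = 1.000.
sin(ω/2) = (a − b)/(a + b) = 2.056/4.056 = 0.5069, so ω = 2 arcsin(0.5069) ≈ 60.9°.

60.9°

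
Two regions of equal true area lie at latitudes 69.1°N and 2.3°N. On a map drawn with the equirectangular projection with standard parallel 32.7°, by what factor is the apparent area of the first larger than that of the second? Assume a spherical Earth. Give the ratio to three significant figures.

With standard parallel φ₀ = 32.7°, the equirectangular projection gives x = Rλ cos φ₀, y = Rφ, so h = 1 and k = cos 32.7° / cos φ.
Areal scale at 69.1°: h·k = 1.000 × 2.359 = 2.359.
Areal scale at 2.3°: h·k = 1.000 × 0.8422 = 0.8422.
Ratio = 2.359/0.8422 ≈ 2.80.

2.80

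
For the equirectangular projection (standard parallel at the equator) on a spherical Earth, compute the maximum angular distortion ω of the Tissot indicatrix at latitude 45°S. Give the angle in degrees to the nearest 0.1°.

For the equirectangular projection with φ₀ = 0 (plate carrée), h = 1 along meridians and k = sec φ along parallels.
At 45°: h = 1.000, k = 1.414; principal scales a = 1.414, b = 1.000.
sin(ω/2) = (a − b)/(a + b) = 0.4142/2.414 = 0.1716, so ω = 2 arcsin(0.1716) ≈ 19.8°.

19.8°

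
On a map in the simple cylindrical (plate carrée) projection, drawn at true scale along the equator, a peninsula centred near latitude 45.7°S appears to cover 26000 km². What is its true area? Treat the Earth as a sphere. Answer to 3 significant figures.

18200 km²

For the equirectangular projection with φ₀ = 0 (plate carrée), h = 1 along meridians and k = sec φ along parallels.
Areal scale = h·k = 1 × sec φ; at 45.7°, h = 1.000, k = 1.432, so h·k = 1.432.
True area = apparent / (areal scale) = 26000 / 1.432 ≈ 18200 km².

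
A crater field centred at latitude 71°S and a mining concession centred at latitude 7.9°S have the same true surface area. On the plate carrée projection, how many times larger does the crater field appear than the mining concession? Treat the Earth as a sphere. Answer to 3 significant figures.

3.04

Plate carrée maps x = Rλ, y = Rφ. The meridian scale is h = 1 and the parallel scale is k = 1/cos φ = sec φ.
Areal scale at 71°: h·k = 1.000 × 3.072 = 3.072.
Areal scale at 7.9°: h·k = 1.000 × 1.010 = 1.010.
Ratio = 3.072/1.010 ≈ 3.04.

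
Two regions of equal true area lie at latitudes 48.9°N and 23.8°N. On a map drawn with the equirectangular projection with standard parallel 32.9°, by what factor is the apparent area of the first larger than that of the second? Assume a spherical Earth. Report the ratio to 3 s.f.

With standard parallel φ₀ = 32.9°, the equirectangular projection gives x = Rλ cos φ₀, y = Rφ, so h = 1 and k = cos 32.9° / cos φ.
Areal scale at 48.9°: h·k = 1.000 × 1.277 = 1.277.
Areal scale at 23.8°: h·k = 1.000 × 0.9177 = 0.9177.
Ratio = 1.277/0.9177 ≈ 1.39.

1.39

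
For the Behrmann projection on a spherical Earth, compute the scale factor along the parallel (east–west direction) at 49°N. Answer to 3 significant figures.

1.32

Behrmann is a cylindrical equal-area projection with standard parallels at ±30°. A cylindrical equal-area projection with standard parallel φ₀ has meridian scale h = cos φ / cos φ₀ and parallel scale k = cos φ₀ / cos φ (so areas are preserved, h·k = 1).
k = cos 30° / cos 49° = 0.8660/0.6561 = 1.320.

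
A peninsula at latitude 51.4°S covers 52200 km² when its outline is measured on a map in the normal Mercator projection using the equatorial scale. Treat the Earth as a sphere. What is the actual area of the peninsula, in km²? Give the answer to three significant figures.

20300 km²

For Mercator, h = k = sec φ (a conformal cylindrical projection has a single point scale, 1/cos φ).
Areal scale = k² = sec²φ = 1/cos²(51.4°) = 1/0.6239² = 2.569.
True area = apparent / (areal scale) = 52200 / 2.569 ≈ 20300 km².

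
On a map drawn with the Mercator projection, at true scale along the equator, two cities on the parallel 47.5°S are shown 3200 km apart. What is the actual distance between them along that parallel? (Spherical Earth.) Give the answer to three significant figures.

Mercator is conformal, so the point scale is isotropic: h = k = sec φ = 1/cos φ.
Along the parallel at 47.5°, map distances are exaggerated by k = sec 47.5° = 1.480.
True distance = 3200 / 1.480 = 3200 × cos 47.5° ≈ 2160 km.

2160 km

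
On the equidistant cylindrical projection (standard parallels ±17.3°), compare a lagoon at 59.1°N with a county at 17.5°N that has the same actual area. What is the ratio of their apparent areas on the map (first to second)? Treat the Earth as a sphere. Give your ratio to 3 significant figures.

The equidistant cylindrical projection with φ₀ = 17.3° has h = 1 (meridians true) and k = cos φ₀ / cos φ along parallels.
Areal scale at 59.1°: h·k = 1.000 × 1.859 = 1.859.
Areal scale at 17.5°: h·k = 1.000 × 1.001 = 1.001.
Ratio = 1.859/1.001 ≈ 1.86.

1.86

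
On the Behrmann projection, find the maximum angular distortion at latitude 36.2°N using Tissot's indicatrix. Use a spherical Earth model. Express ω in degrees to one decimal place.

8.1°

The Behrmann projection is cylindrical equal-area with φ₀ = 30°. For cylindrical equal-area with standard parallel φ₀, h = cos φ / cos φ₀ and k = cos φ₀ / cos φ, so h·k = 1.
At 36.2°: h = 0.9318, k = 1.073; principal scales a = 1.073, b = 0.9318.
sin(ω/2) = (a − b)/(a + b) = 0.1414/2.005 = 0.07052, so ω = 2 arcsin(0.07052) ≈ 8.1°.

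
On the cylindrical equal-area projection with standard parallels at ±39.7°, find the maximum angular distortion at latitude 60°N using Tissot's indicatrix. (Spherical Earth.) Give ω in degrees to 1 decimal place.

47.9°

For cylindrical equal-area with standard parallel φ₀, h = cos φ / cos φ₀ and k = cos φ₀ / cos φ, so h·k = 1.
At 60°: h = 0.6499, k = 1.539; principal scales a = 1.539, b = 0.6499.
sin(ω/2) = (a − b)/(a + b) = 0.8889/2.189 = 0.4062, so ω = 2 arcsin(0.4062) ≈ 47.9°.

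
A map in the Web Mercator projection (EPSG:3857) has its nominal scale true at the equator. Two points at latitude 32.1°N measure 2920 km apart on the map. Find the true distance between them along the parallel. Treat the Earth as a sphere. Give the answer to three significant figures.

2470 km

Mercator is conformal, so the point scale is isotropic: h = k = sec φ = 1/cos φ.
Along the parallel at 32.1°, map distances are exaggerated by k = sec 32.1° = 1.180.
True distance = 2920 / 1.180 = 2920 × cos 32.1° ≈ 2470 km.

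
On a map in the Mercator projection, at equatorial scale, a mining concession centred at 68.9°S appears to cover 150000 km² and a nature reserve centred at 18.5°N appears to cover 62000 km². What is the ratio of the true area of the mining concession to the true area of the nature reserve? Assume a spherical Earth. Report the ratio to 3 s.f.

Mercator's areal exaggeration is sec²φ; hence true area = (apparent area) · cos²φ.
True area of mining concession: 150000 × cos²(68.9°) = 150000 × 0.1296 = 19440 km².
True area of nature reserve: 62000 × cos²(18.5°) = 62000 × 0.8993 = 55760 km².
Ratio = 19440 / 55760 ≈ 0.349.

0.349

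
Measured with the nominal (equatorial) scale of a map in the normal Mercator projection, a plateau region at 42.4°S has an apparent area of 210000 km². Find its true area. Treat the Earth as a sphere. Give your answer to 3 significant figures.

The Mercator projection is conformal; its linear scale factor is the same in every direction and equals sec φ = 1/cos φ.
Areal scale = k² = sec²φ = 1/cos²(42.4°) = 1/0.7385² = 1.834.
True area = apparent / (areal scale) = 210000 / 1.834 ≈ 115000 km².

115000 km²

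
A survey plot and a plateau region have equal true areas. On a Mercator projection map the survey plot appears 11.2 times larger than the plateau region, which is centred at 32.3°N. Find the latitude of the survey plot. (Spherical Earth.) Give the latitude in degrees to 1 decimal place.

75.4°

For equal true areas on Mercator, apparent areas scale as sec²φ, so the ratio is cos²φ₂ / cos²φ₁.
cos²φ₂ / cos²φ₁ = 11.2  ⇒  cos φ₁ = cos 32.3° / √11.2 = 0.8453/3.347 = 0.2526.
φ₁ = arccos(0.2526) ≈ 75.4°.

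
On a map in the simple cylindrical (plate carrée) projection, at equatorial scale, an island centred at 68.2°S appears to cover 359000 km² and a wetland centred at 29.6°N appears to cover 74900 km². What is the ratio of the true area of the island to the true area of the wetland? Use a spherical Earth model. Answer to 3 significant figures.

On the plate carrée, areal scale = h·k = 1 × sec φ, so true area = apparent × cos φ.
True area of island: 359000 × cos(68.2°) = 359000 × 0.3714 = 133300 km².
True area of wetland: 74900 × cos(29.6°) = 74900 × 0.8695 = 65130 km².
Ratio = 133300 / 65130 ≈ 2.05.

2.05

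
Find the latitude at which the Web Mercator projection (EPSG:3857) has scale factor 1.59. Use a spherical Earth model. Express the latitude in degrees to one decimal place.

Mercator scale is k = sec φ = 1/cos φ.
1/cos φ = 1.59  ⇒  cos φ = 0.6289  ⇒  φ = arccos(0.6289) ≈ 51.0°.

51.0°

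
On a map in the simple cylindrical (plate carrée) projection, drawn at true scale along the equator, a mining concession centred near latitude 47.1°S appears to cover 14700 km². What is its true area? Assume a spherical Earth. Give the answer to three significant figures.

10000 km²

In the plate carrée (x = Rλ, y = Rφ), meridians are true-scale (h = 1) and parallels are stretched by k = sec φ.
Areal scale = h·k = 1 × sec φ; at 47.1°, h = 1.000, k = 1.469, so h·k = 1.469.
True area = apparent / (areal scale) = 14700 / 1.469 ≈ 10000 km².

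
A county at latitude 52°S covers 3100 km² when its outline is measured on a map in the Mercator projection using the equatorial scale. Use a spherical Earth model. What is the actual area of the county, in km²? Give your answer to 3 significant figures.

1180 km²

For Mercator, h = k = sec φ (a conformal cylindrical projection has a single point scale, 1/cos φ).
Areal scale = k² = sec²φ = 1/cos²(52°) = 1/0.6157² = 2.638.
True area = apparent / (areal scale) = 3100 / 2.638 ≈ 1180 km².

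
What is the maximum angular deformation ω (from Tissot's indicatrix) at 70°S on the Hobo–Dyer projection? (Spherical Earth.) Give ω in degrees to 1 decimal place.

The Hobo–Dyer projection is cylindrical equal-area with φ₀ = 37.5°. Cylindrical equal-area (φ₀ = 37.5°): h = cos φ / cos 37.5° along meridians, k = cos 37.5° / cos φ along parallels; h·k = 1.
At 70°: h = 0.4311, k = 2.320; principal scales a = 2.320, b = 0.4311.
sin(ω/2) = (a − b)/(a + b) = 1.889/2.751 = 0.6865, so ω = 2 arcsin(0.6865) ≈ 86.7°.

86.7°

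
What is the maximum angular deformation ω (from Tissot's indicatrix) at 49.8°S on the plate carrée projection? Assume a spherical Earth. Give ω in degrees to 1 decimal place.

Plate carrée maps x = Rλ, y = Rφ. The meridian scale is h = 1 and the parallel scale is k = 1/cos φ = sec φ.
At 49.8°: h = 1.000, k = 1.549; principal scales a = 1.549, b = 1.000.
sin(ω/2) = (a − b)/(a + b) = 0.5493/2.549 = 0.2155, so ω = 2 arcsin(0.2155) ≈ 24.9°.

24.9°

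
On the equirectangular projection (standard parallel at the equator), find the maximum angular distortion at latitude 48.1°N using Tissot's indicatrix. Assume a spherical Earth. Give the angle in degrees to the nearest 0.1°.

For the equirectangular projection with φ₀ = 0 (plate carrée), h = 1 along meridians and k = sec φ along parallels.
At 48.1°: h = 1.000, k = 1.497; principal scales a = 1.497, b = 1.000.
sin(ω/2) = (a − b)/(a + b) = 0.4974/2.497 = 0.1992, so ω = 2 arcsin(0.1992) ≈ 23.0°.

23.0°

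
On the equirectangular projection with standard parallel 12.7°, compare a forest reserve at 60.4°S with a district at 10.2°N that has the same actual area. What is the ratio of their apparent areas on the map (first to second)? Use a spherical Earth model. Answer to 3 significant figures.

With standard parallel φ₀ = 12.7°, the equirectangular projection gives x = Rλ cos φ₀, y = Rφ, so h = 1 and k = cos 12.7° / cos φ.
Areal scale at 60.4°: h·k = 1.000 × 1.975 = 1.975.
Areal scale at 10.2°: h·k = 1.000 × 0.9912 = 0.9912.
Ratio = 1.975/0.9912 ≈ 1.99.

1.99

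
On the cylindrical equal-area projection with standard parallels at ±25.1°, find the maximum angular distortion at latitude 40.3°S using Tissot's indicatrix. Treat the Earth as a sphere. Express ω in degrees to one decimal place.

19.6°

Cylindrical equal-area (φ₀ = 25.1°): h = cos φ / cos 25.1° along meridians, k = cos 25.1° / cos φ along parallels; h·k = 1.
At 40.3°: h = 0.8422, k = 1.187; principal scales a = 1.187, b = 0.8422.
sin(ω/2) = (a − b)/(a + b) = 0.3452/2.030 = 0.1701, so ω = 2 arcsin(0.1701) ≈ 19.6°.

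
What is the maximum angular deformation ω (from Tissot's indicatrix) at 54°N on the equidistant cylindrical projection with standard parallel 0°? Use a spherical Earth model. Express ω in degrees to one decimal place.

In the plate carrée (x = Rλ, y = Rφ), meridians are true-scale (h = 1) and parallels are stretched by k = sec φ.
At 54°: h = 1.000, k = 1.701; principal scales a = 1.701, b = 1.000.
sin(ω/2) = (a − b)/(a + b) = 0.7013/2.701 = 0.2596, so ω = 2 arcsin(0.2596) ≈ 30.1°.

30.1°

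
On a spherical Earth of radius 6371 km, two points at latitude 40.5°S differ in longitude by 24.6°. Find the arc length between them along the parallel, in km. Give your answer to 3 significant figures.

2080 km

Arc length along a parallel = R cos φ · Δλ (with Δλ in radians).
= 6371 × cos 40.5° × (24.6° × π/180) = 6371 × 0.7604 × 0.4294 ≈ 2080 km.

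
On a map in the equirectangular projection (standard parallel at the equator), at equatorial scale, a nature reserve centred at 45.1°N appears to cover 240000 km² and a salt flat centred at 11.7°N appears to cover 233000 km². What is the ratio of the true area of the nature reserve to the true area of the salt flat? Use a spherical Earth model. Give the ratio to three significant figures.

On the plate carrée, areal scale = h·k = 1 × sec φ, so true area = apparent × cos φ.
True area of nature reserve: 240000 × cos(45.1°) = 240000 × 0.7059 = 169400 km².
True area of salt flat: 233000 × cos(11.7°) = 233000 × 0.9792 = 228200 km².
Ratio = 169400 / 228200 ≈ 0.743.

0.743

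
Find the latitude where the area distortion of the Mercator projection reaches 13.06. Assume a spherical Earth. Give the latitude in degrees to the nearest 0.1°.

73.9°

Mercator areal scale is sec²φ.
sec²φ = 13.06  ⇒  cos²φ = 0.07657  ⇒  cos φ = 0.2767.
φ = arccos(0.2767) ≈ 73.9°.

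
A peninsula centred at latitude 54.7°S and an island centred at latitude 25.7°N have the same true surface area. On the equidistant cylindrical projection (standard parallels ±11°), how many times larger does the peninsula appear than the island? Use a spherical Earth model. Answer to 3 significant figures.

1.56

In the equirectangular projection with standard parallel φ₀ = 11° (x = Rλ cos φ₀, y = Rφ), meridians are true-scale (h = 1) and the parallel scale is k = cos φ₀ / cos φ.
Areal scale at 54.7°: h·k = 1.000 × 1.699 = 1.699.
Areal scale at 25.7°: h·k = 1.000 × 1.089 = 1.089.
Ratio = 1.699/1.089 ≈ 1.56.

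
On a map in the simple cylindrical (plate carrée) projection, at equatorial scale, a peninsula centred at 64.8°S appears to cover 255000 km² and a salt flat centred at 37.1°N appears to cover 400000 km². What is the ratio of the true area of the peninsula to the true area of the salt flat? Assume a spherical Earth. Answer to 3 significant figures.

0.340

Plate carrée has h = 1 and k = sec φ, giving areal scale sec φ; true area = (apparent area) · cos φ.
True area of peninsula: 255000 × cos(64.8°) = 255000 × 0.4258 = 108600 km².
True area of salt flat: 400000 × cos(37.1°) = 400000 × 0.7976 = 319000 km².
Ratio = 108600 / 319000 ≈ 0.340.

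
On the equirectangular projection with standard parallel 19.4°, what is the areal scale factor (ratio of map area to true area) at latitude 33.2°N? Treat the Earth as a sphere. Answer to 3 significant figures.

In the equirectangular projection with standard parallel φ₀ = 19.4° (x = Rλ cos φ₀, y = Rφ), meridians are true-scale (h = 1) and the parallel scale is k = cos φ₀ / cos φ.
Areal scale = h·k = 1 × cos φ₀ / cos φ; at 33.2°, h = 1.000, k = 1.127, so h·k = 1.127.

1.13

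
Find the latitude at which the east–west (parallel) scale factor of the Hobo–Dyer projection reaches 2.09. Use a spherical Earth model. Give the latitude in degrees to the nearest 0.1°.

67.7°

The Hobo–Dyer projection is cylindrical equal-area with φ₀ = 37.5°. A cylindrical equal-area projection with standard parallel φ₀ has meridian scale h = cos φ / cos φ₀ and parallel scale k = cos φ₀ / cos φ (so areas are preserved, h·k = 1).
k = cos φ₀ / cos φ = 2.09  ⇒  cos φ = cos 37.5° / 2.09 = 0.3796.
φ = arccos(0.3796) ≈ 67.7°.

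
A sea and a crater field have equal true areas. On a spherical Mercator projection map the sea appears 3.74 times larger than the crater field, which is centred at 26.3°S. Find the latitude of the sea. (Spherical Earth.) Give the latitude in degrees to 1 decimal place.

62.4°

Mercator areal scale is sec²φ, so apparent-area ratio = sec²φ₁ / sec²φ₂ = cos²φ₂ / cos²φ₁.
cos²φ₂ / cos²φ₁ = 3.74  ⇒  cos φ₁ = cos 26.3° / √3.74 = 0.8965/1.934 = 0.4636.
φ₁ = arccos(0.4636) ≈ 62.4°.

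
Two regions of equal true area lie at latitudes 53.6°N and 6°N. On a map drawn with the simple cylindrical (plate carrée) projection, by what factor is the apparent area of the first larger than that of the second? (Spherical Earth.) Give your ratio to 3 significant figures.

1.68

For the equirectangular projection with φ₀ = 0 (plate carrée), h = 1 along meridians and k = sec φ along parallels.
Areal scale at 53.6°: h·k = 1.000 × 1.685 = 1.685.
Areal scale at 6°: h·k = 1.000 × 1.006 = 1.006.
Ratio = 1.685/1.006 ≈ 1.68.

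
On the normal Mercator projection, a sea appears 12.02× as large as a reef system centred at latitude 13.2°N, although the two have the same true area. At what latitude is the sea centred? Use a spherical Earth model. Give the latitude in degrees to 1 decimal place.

On Mercator, (apparent₁)/(apparent₂) = sec²φ₁ / sec²φ₂ when true areas are equal.
cos²φ₂ / cos²φ₁ = 12.02  ⇒  cos φ₁ = cos 13.2° / √12.02 = 0.9736/3.467 = 0.2808.
φ₁ = arccos(0.2808) ≈ 73.7°.

73.7°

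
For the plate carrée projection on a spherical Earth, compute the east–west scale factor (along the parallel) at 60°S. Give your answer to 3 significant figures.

2.00

Plate carrée maps x = Rλ, y = Rφ. The meridian scale is h = 1 and the parallel scale is k = 1/cos φ = sec φ.
k = 1/cos 60° = 1/0.5000 = 2.000.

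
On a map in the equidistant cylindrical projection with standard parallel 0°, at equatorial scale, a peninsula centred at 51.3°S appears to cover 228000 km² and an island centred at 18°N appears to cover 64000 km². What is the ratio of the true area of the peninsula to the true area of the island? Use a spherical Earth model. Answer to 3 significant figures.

2.34

On the plate carrée, areal scale = h·k = 1 × sec φ, so true area = apparent × cos φ.
True area of peninsula: 228000 × cos(51.3°) = 228000 × 0.6252 = 142600 km².
True area of island: 64000 × cos(18°) = 64000 × 0.9511 = 60870 km².
Ratio = 142600 / 60870 ≈ 2.34.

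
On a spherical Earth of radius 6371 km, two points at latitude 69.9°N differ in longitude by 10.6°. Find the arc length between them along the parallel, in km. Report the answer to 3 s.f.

405 km

Arc length along a parallel = R cos φ · Δλ (with Δλ in radians).
= 6371 × cos 69.9° × (10.6° × π/180) = 6371 × 0.3437 × 0.1850 ≈ 405 km.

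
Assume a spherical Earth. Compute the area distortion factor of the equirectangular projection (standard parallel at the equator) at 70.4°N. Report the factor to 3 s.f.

For the equirectangular projection with φ₀ = 0 (plate carrée), h = 1 along meridians and k = sec φ along parallels.
Areal scale = h·k = 1 × sec φ; at 70.4°, h = 1.000, k = 2.981, so h·k = 2.981.

2.98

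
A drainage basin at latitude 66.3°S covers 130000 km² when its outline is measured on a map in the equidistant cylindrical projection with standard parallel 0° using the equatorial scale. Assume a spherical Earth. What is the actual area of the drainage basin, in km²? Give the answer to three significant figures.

52300 km²

In the plate carrée (x = Rλ, y = Rφ), meridians are true-scale (h = 1) and parallels are stretched by k = sec φ.
Areal scale = h·k = 1 × sec φ; at 66.3°, h = 1.000, k = 2.488, so h·k = 2.488.
True area = apparent / (areal scale) = 130000 / 2.488 ≈ 52300 km².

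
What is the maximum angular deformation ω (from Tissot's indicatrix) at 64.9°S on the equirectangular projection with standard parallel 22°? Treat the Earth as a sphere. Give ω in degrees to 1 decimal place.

The equidistant cylindrical projection with φ₀ = 22° has h = 1 (meridians true) and k = cos φ₀ / cos φ along parallels.
At 64.9°: h = 1.000, k = 2.186; principal scales a = 2.186, b = 1.000.
sin(ω/2) = (a − b)/(a + b) = 1.186/3.186 = 0.3722, so ω = 2 arcsin(0.3722) ≈ 43.7°.

43.7°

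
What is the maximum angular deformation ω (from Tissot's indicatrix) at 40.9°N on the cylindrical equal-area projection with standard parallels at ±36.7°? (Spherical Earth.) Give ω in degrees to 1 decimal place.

6.8°

Cylindrical equal-area (φ₀ = 36.7°): h = cos φ / cos 36.7° along meridians, k = cos 36.7° / cos φ along parallels; h·k = 1.
At 40.9°: h = 0.9427, k = 1.061; principal scales a = 1.061, b = 0.9427.
sin(ω/2) = (a − b)/(a + b) = 0.1180/2.003 = 0.05891, so ω = 2 arcsin(0.05891) ≈ 6.8°.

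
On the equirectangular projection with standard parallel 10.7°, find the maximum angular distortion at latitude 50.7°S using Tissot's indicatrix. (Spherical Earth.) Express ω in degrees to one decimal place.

25.0°

With standard parallel φ₀ = 10.7°, the equirectangular projection gives x = Rλ cos φ₀, y = Rφ, so h = 1 and k = cos 10.7° / cos φ.
At 50.7°: h = 1.000, k = 1.551; principal scales a = 1.551, b = 1.000.
sin(ω/2) = (a − b)/(a + b) = 0.5514/2.551 = 0.2161, so ω = 2 arcsin(0.2161) ≈ 25.0°.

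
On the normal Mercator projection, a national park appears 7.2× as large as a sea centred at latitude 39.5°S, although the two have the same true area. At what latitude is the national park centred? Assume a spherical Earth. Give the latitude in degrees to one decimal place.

73.3°

On Mercator, (apparent₁)/(apparent₂) = sec²φ₁ / sec²φ₂ when true areas are equal.
cos²φ₂ / cos²φ₁ = 7.2  ⇒  cos φ₁ = cos 39.5° / √7.2 = 0.7716/2.683 = 0.2876.
φ₁ = arccos(0.2876) ≈ 73.3°.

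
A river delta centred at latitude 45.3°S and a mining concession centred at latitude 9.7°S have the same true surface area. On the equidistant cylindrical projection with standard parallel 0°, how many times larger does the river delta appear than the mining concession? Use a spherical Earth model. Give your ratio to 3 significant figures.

1.40

In the plate carrée (x = Rλ, y = Rφ), meridians are true-scale (h = 1) and parallels are stretched by k = sec φ.
Areal scale at 45.3°: h·k = 1.000 × 1.422 = 1.422.
Areal scale at 9.7°: h·k = 1.000 × 1.015 = 1.015.
Ratio = 1.422/1.015 ≈ 1.40.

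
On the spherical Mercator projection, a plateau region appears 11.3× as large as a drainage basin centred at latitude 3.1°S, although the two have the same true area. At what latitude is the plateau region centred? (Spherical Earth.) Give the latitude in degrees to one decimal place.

On Mercator, (apparent₁)/(apparent₂) = sec²φ₁ / sec²φ₂ when true areas are equal.
cos²φ₂ / cos²φ₁ = 11.3  ⇒  cos φ₁ = cos 3.1° / √11.3 = 0.9985/3.362 = 0.2970.
φ₁ = arccos(0.2970) ≈ 72.7°.

72.7°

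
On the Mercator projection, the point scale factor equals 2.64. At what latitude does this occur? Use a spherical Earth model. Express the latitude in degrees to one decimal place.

67.7°

Mercator scale is k = sec φ = 1/cos φ.
1/cos φ = 2.64  ⇒  cos φ = 0.3788  ⇒  φ = arccos(0.3788) ≈ 67.7°.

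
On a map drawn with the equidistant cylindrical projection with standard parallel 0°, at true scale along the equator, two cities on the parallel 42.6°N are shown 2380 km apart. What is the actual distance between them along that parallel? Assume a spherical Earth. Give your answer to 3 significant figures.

1750 km

Plate carrée maps x = Rλ, y = Rφ. The meridian scale is h = 1 and the parallel scale is k = 1/cos φ = sec φ.
Along the parallel at 42.6°, map distances are exaggerated by k = sec 42.6° = 1.359.
True distance = 2380 / 1.359 = 2380 × cos 42.6° ≈ 1750 km.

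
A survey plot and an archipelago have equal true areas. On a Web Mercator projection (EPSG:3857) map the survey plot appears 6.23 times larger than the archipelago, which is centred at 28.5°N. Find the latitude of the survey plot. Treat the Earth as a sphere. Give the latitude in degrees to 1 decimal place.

69.4°

Mercator areal scale is sec²φ, so apparent-area ratio = sec²φ₁ / sec²φ₂ = cos²φ₂ / cos²φ₁.
cos²φ₂ / cos²φ₁ = 6.23  ⇒  cos φ₁ = cos 28.5° / √6.23 = 0.8788/2.496 = 0.3521.
φ₁ = arccos(0.3521) ≈ 69.4°.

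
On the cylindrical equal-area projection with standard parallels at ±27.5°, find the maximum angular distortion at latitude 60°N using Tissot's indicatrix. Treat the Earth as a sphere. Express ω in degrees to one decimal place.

62.4°

For cylindrical equal-area with standard parallel φ₀, h = cos φ / cos φ₀ and k = cos φ₀ / cos φ, so h·k = 1.
At 60°: h = 0.5637, k = 1.774; principal scales a = 1.774, b = 0.5637.
sin(ω/2) = (a − b)/(a + b) = 1.210/2.338 = 0.5177, so ω = 2 arcsin(0.5177) ≈ 62.4°.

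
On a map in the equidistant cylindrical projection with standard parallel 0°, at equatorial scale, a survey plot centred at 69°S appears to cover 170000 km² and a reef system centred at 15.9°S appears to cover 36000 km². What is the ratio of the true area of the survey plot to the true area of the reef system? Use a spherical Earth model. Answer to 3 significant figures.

Plate carrée has h = 1 and k = sec φ, giving areal scale sec φ; true area = (apparent area) · cos φ.
True area of survey plot: 170000 × cos(69°) = 170000 × 0.3584 = 60920 km².
True area of reef system: 36000 × cos(15.9°) = 36000 × 0.9617 = 34620 km².
Ratio = 60920 / 34620 ≈ 1.76.

1.76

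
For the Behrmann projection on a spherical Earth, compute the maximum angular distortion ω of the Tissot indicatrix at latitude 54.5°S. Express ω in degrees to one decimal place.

The Behrmann projection is cylindrical equal-area with φ₀ = 30°. Cylindrical equal-area (φ₀ = 30°): h = cos φ / cos 30° along meridians, k = cos 30° / cos φ along parallels; h·k = 1.
At 54.5°: h = 0.6705, k = 1.491; principal scales a = 1.491, b = 0.6705.
sin(ω/2) = (a − b)/(a + b) = 0.8208/2.162 = 0.3797, so ω = 2 arcsin(0.3797) ≈ 44.6°.

44.6°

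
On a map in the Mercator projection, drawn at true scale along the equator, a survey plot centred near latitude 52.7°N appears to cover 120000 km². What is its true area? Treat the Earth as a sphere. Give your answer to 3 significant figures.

Mercator is conformal, so the point scale is isotropic: h = k = sec φ = 1/cos φ.
Areal scale = k² = sec²φ = 1/cos²(52.7°) = 1/0.6060² = 2.723.
True area = apparent / (areal scale) = 120000 / 2.723 ≈ 44100 km².

44100 km²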